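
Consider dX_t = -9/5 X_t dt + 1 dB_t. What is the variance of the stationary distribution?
lim Var(X_t) = 5/18

The OU SDE dX = -theta X dt + sigma dB admits the integrating factor exp(theta t): d(exp(theta t) X_t) = sigma exp(theta t) dB_t. Integrating from 0 to t gives X_t = x_0 * exp(-theta t) + sigma * int_0^t exp(-theta (t-s)) dB_s for any initial x_0. The Itô integral has variance (by the Itô isometry) sigma^2 * int_0^t exp(-2 theta (t - s)) ds = sigma^2 * (1 - exp(-2 theta t)) / (2 theta), independent of x_0.
With theta = 9/5, sigma = 1:
  Var(X_t) = (1)^2 * (1 - exp(-2*9/5 t)) / (2 * 9/5) = 5/18 - 5*exp(-18*t/5)/18.
As t -> infinity, exp(-2*9/5 t) -> 0, so the stationary variance is sigma^2 / (2 theta) = 5/18.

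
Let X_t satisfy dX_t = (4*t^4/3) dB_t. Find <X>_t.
<X>_t = 16*t^9/81

For an Itô process dX_t = a(t) dt + b(t) dB_t, the quadratic variation is <X>_t = int_0^t b(s)^2 ds (the drift term does not contribute). Here b(s) = 4*s^4/3, so
  b(s)^2 = 16*s^8/9.
Integrating from 0 to t:
  <X>_t = int_0^t (16*s^8/9) ds = 16*t^9/81.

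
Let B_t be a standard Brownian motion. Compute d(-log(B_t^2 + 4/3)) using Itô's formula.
d(-log(B_t^2 + 4/3)) = (3*(3*B_t^2 - 4)/(3*B_t^2 + 4)^2) dt + (-6*B_t/(3*B_t^2 + 4)) dB_t

Itô's formula for f(B_t) gives d f(B_t) = f'(B_t) dB_t + (1/2) f''(B_t) dt. Compute derivatives of f(x) = -log(x^2 + 4/3):
  f'(x)  = -6*x/(3*x^2 + 4)
  f''(x) = 6*(3*x^2 - 4)/(3*x^2 + 4)^2
Substitute x = B_t and multiply the f'' term by 1/2:
  drift     = (1/2) * (6*(3*x^2 - 4)/(3*x^2 + 4)^2) evaluated at B_t = 3*(3*B_t^2 - 4)/(3*B_t^2 + 4)^2
  diffusion = (-6*x/(3*x^2 + 4)) evaluated at B_t = -6*B_t/(3*B_t^2 + 4)
Therefore d(-log(B_t^2 + 4/3)) = (3*(3*B_t^2 - 4)/(3*B_t^2 + 4)^2) dt + (-6*B_t/(3*B_t^2 + 4)) dB_t.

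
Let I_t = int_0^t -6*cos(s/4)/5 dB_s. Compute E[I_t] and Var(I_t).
E[I_t] = 0; Var(I_t) = 18*t/25 + 36*sin(t/2)/25

The Itô integral of a deterministic integrand f(s) has mean 0 because each increment f(s) * (B_{s+ds} - B_s) has mean 0. By the Itô isometry:
  Var( int_0^t f(s) dB_s ) = E[ (int_0^t f(s) dB_s)^2 ] = int_0^t f(s)^2 ds.
Here f(s) = -6*cos(s/4)/5, so f(s)^2 = 36*cos(s/4)^2/25. Integrate:
  int_0^t (36*cos(s/4)^2/25) ds = 18*t/25 + 36*sin(t/2)/25.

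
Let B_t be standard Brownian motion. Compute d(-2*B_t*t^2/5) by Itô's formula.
d(-2*B_t*t^2/5) = (-4*B_t*t/5) dt + (-2*t^2/5) dB_t

Itô's formula for f(t, x): d f(t, B_t) = (f_t + (1/2) f_xx) dt + f_x dB_t. Compute partials of f(t, x) = -2*t^2*x/5:
  f_t(t,x)  = -4*t*x/5
  f_x(t,x)  = -2*t^2/5
  f_xx(t,x) = 0
Assemble drift = f_t + (1/2) f_xx = -4*t*x/5 and diffusion = f_x = -2*t^2/5. Substituting x = B_t:
  d(-2*B_t*t^2/5) = (-4*B_t*t/5) dt + (-2*t^2/5) dB_t.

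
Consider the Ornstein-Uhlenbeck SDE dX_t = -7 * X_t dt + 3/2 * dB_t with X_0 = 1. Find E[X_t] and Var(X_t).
E[X_t] = exp(-7*t); Var(X_t) = 9/56 - 9*exp(-14*t)/56

The OU SDE dX = -theta X dt + sigma dB admits the integrating factor exp(theta t): d(exp(theta t) X_t) = sigma exp(theta t) dB_t. Integrating from 0 to t:
  X_t = x_0 * exp(-theta t) + sigma * int_0^t exp(-theta (t-s)) dB_s.
The Itô integral has mean 0 and (by the Itô isometry) variance sigma^2 * int_0^t exp(-2 theta (t - s)) ds = sigma^2 * (1 - exp(-2 theta t)) / (2 theta).
With theta = 7, sigma = 3/2, x_0 = 1:
  E[X_t] = 1 * exp(-7 t) = exp(-7*t)
  Var(X_t) = (3/2)^2 * (1 - exp(-2*7 t)) / (2 * 7) = 9/56 - 9*exp(-14*t)/56.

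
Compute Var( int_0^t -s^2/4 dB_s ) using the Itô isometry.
Var = t^5/80

The Itô integral of a deterministic integrand f(s) has mean 0 because each increment f(s) * (B_{s+ds} - B_s) has mean 0. By the Itô isometry:
  Var( int_0^t f(s) dB_s ) = E[ (int_0^t f(s) dB_s)^2 ] = int_0^t f(s)^2 ds.
Here f(s) = -s^2/4, so f(s)^2 = s^4/16. Integrate:
  int_0^t (s^4/16) ds = t^5/80.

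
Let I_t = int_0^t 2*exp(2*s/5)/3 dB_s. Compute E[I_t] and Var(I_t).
E[I_t] = 0; Var(I_t) = 5*exp(4*t/5)/9 - 5/9

The Itô integral of a deterministic integrand f(s) has mean 0 because each increment f(s) * (B_{s+ds} - B_s) has mean 0. By the Itô isometry:
  Var( int_0^t f(s) dB_s ) = E[ (int_0^t f(s) dB_s)^2 ] = int_0^t f(s)^2 ds.
Here f(s) = 2*exp(2*s/5)/3, so f(s)^2 = 4*exp(4*s/5)/9. Integrate:
  int_0^t (4*exp(4*s/5)/9) ds = 5*exp(4*t/5)/9 - 5/9.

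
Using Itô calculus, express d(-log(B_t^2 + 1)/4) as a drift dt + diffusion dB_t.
d(-log(B_t^2 + 1)/4) = ((B_t^2 - 1)/(4*(B_t^2 + 1)^2)) dt + (-B_t/(2*B_t^2 + 2)) dB_t

Itô's formula for f(B_t) gives d f(B_t) = f'(B_t) dB_t + (1/2) f''(B_t) dt. Compute derivatives of f(x) = -log(x^2 + 1)/4:
  f'(x)  = -x/(2*x^2 + 2)
  f''(x) = (x^2 - 1)/(2*(x^2 + 1)^2)
Substitute x = B_t and multiply the f'' term by 1/2:
  drift     = (1/2) * ((x^2 - 1)/(2*(x^2 + 1)^2)) evaluated at B_t = (B_t^2 - 1)/(4*(B_t^2 + 1)^2)
  diffusion = (-x/(2*x^2 + 2)) evaluated at B_t = -B_t/(2*B_t^2 + 2)
Therefore d(-log(B_t^2 + 1)/4) = ((B_t^2 - 1)/(4*(B_t^2 + 1)^2)) dt + (-B_t/(2*B_t^2 + 2)) dB_t.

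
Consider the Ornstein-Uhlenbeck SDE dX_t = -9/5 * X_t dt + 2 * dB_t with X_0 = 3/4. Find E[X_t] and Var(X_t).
E[X_t] = 3*exp(-9*t/5)/4; Var(X_t) = 10/9 - 10*exp(-18*t/5)/9

The OU SDE dX = -theta X dt + sigma dB admits the integrating factor exp(theta t): d(exp(theta t) X_t) = sigma exp(theta t) dB_t. Integrating from 0 to t:
  X_t = x_0 * exp(-theta t) + sigma * int_0^t exp(-theta (t-s)) dB_s.
The Itô integral has mean 0 and (by the Itô isometry) variance sigma^2 * int_0^t exp(-2 theta (t - s)) ds = sigma^2 * (1 - exp(-2 theta t)) / (2 theta).
With theta = 9/5, sigma = 2, x_0 = 3/4:
  E[X_t] = 3/4 * exp(-9/5 t) = 3*exp(-9*t/5)/4
  Var(X_t) = (2)^2 * (1 - exp(-2*9/5 t)) / (2 * 9/5) = 10/9 - 10*exp(-18*t/5)/9.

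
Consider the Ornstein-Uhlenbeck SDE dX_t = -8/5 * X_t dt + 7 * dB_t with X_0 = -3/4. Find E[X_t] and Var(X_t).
E[X_t] = -3*exp(-8*t/5)/4; Var(X_t) = 245/16 - 245*exp(-16*t/5)/16

The OU SDE dX = -theta X dt + sigma dB admits the integrating factor exp(theta t): d(exp(theta t) X_t) = sigma exp(theta t) dB_t. Integrating from 0 to t:
  X_t = x_0 * exp(-theta t) + sigma * int_0^t exp(-theta (t-s)) dB_s.
The Itô integral has mean 0 and (by the Itô isometry) variance sigma^2 * int_0^t exp(-2 theta (t - s)) ds = sigma^2 * (1 - exp(-2 theta t)) / (2 theta).
With theta = 8/5, sigma = 7, x_0 = -3/4:
  E[X_t] = -3/4 * exp(-8/5 t) = -3*exp(-8*t/5)/4
  Var(X_t) = (7)^2 * (1 - exp(-2*8/5 t)) / (2 * 8/5) = 245/16 - 245*exp(-16*t/5)/16.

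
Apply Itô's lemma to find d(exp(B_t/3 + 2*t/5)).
d(exp(B_t/3 + 2*t/5)) = (41*exp(B_t/3 + 2*t/5)/90) dt + (exp(B_t/3 + 2*t/5)/3) dB_t

Itô's formula for f(t, x): d f(t, B_t) = (f_t + (1/2) f_xx) dt + f_x dB_t. Compute partials of f(t, x) = exp(2*t/5 + x/3):
  f_t(t,x)  = 2*exp(2*t/5 + x/3)/5
  f_x(t,x)  = exp(2*t/5 + x/3)/3
  f_xx(t,x) = exp(2*t/5 + x/3)/9
Assemble drift = f_t + (1/2) f_xx = 41*exp(2*t/5 + x/3)/90 and diffusion = f_x = exp(2*t/5 + x/3)/3. Substituting x = B_t:
  d(exp(B_t/3 + 2*t/5)) = (41*exp(B_t/3 + 2*t/5)/90) dt + (exp(B_t/3 + 2*t/5)/3) dB_t.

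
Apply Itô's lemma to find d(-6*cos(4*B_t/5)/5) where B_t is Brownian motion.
d(-6*cos(4*B_t/5)/5) = (48*cos(4*B_t/5)/125) dt + (24*sin(4*B_t/5)/25) dB_t

Itô's formula for f(B_t) gives d f(B_t) = f'(B_t) dB_t + (1/2) f''(B_t) dt. Compute derivatives of f(x) = -6*cos(4*x/5)/5:
  f'(x)  = 24*sin(4*x/5)/25
  f''(x) = 96*cos(4*x/5)/125
Substitute x = B_t and multiply the f'' term by 1/2:
  drift     = (1/2) * (96*cos(4*x/5)/125) evaluated at B_t = 48*cos(4*B_t/5)/125
  diffusion = (24*sin(4*x/5)/25) evaluated at B_t = 24*sin(4*B_t/5)/25
Therefore d(-6*cos(4*B_t/5)/5) = (48*cos(4*B_t/5)/125) dt + (24*sin(4*B_t/5)/25) dB_t.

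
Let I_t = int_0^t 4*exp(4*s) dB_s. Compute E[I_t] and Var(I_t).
E[I_t] = 0; Var(I_t) = 2*exp(8*t) - 2

The Itô integral of a deterministic integrand f(s) has mean 0 because each increment f(s) * (B_{s+ds} - B_s) has mean 0. By the Itô isometry:
  Var( int_0^t f(s) dB_s ) = E[ (int_0^t f(s) dB_s)^2 ] = int_0^t f(s)^2 ds.
Here f(s) = 4*exp(4*s), so f(s)^2 = 16*exp(8*s). Integrate:
  int_0^t (16*exp(8*s)) ds = 2*exp(8*t) - 2.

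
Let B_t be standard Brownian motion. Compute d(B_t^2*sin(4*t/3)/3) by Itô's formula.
d(B_t^2*sin(4*t/3)/3) = (4*B_t^2*cos(4*t/3)/9 + sin(4*t/3)/3) dt + (2*B_t*sin(4*t/3)/3) dB_t

Itô's formula for f(t, x): d f(t, B_t) = (f_t + (1/2) f_xx) dt + f_x dB_t. Compute partials of f(t, x) = x^2*sin(4*t/3)/3:
  f_t(t,x)  = 4*x^2*cos(4*t/3)/9
  f_x(t,x)  = 2*x*sin(4*t/3)/3
  f_xx(t,x) = 2*sin(4*t/3)/3
Assemble drift = f_t + (1/2) f_xx = 4*x^2*cos(4*t/3)/9 + sin(4*t/3)/3 and diffusion = f_x = 2*x*sin(4*t/3)/3. Substituting x = B_t:
  d(B_t^2*sin(4*t/3)/3) = (4*B_t^2*cos(4*t/3)/9 + sin(4*t/3)/3) dt + (2*B_t*sin(4*t/3)/3) dB_t.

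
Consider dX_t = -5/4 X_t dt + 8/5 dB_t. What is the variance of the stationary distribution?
lim Var(X_t) = 128/125

The OU SDE dX = -theta X dt + sigma dB admits the integrating factor exp(theta t): d(exp(theta t) X_t) = sigma exp(theta t) dB_t. Integrating from 0 to t gives X_t = x_0 * exp(-theta t) + sigma * int_0^t exp(-theta (t-s)) dB_s for any initial x_0. The Itô integral has variance (by the Itô isometry) sigma^2 * int_0^t exp(-2 theta (t - s)) ds = sigma^2 * (1 - exp(-2 theta t)) / (2 theta), independent of x_0.
With theta = 5/4, sigma = 8/5:
  Var(X_t) = (8/5)^2 * (1 - exp(-2*5/4 t)) / (2 * 5/4) = 128/125 - 128*exp(-5*t/2)/125.
As t -> infinity, exp(-2*5/4 t) -> 0, so the stationary variance is sigma^2 / (2 theta) = 128/125.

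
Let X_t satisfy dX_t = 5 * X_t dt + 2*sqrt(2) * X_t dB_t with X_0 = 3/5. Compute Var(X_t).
Var(X_t) = 9*(exp(8*t) - 1)*exp(10*t)/25

For GBM dX = mu X dt + sigma X dB with X_0 = x_0, apply Itô to Y = log X: dY = (mu - sigma^2/2) dt + sigma dB, so Y_t = log(x_0) + (mu - sigma^2/2) t + sigma B_t and hence X_t = x_0 * exp((mu - sigma^2/2) t + sigma B_t).
With mu = 5, sigma = 2*sqrt(2), x_0 = 3/5, this gives:
  X_t = 3/5 * exp((1) * t + (2*sqrt(2)) * B_t).
Since sigma*B_t ~ Normal(0, sigma^2 t), E[exp(sigma*B_t)] = exp(sigma^2 t / 2); so E[X_t] = x_0 * exp((mu - sigma^2/2) t) * exp(sigma^2 t / 2) = x_0 * exp(mu t) = 3*exp(5*t)/5.
Var(X_t) = E[X_t^2] - (E[X_t])^2 = x_0^2 * exp(2 mu t) * (exp(sigma^2 t) - 1) = 9*(exp(8*t) - 1)*exp(10*t)/25.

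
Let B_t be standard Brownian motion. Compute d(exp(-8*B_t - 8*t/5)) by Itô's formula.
d(exp(-8*B_t - 8*t/5)) = (152*exp(-8*B_t - 8*t/5)/5) dt + (-8*exp(-8*B_t - 8*t/5)) dB_t

Itô's formula for f(t, x): d f(t, B_t) = (f_t + (1/2) f_xx) dt + f_x dB_t. Compute partials of f(t, x) = exp(-8*t/5 - 8*x):
  f_t(t,x)  = -8*exp(-8*t/5 - 8*x)/5
  f_x(t,x)  = -8*exp(-8*t/5 - 8*x)
  f_xx(t,x) = 64*exp(-8*t/5 - 8*x)
Assemble drift = f_t + (1/2) f_xx = 152*exp(-8*t/5 - 8*x)/5 and diffusion = f_x = -8*exp(-8*t/5 - 8*x). Substituting x = B_t:
  d(exp(-8*B_t - 8*t/5)) = (152*exp(-8*B_t - 8*t/5)/5) dt + (-8*exp(-8*B_t - 8*t/5)) dB_t.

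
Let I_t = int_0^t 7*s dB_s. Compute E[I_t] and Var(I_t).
E[I_t] = 0; Var(I_t) = 49*t^3/3

The Itô integral of a deterministic integrand f(s) has mean 0 because each increment f(s) * (B_{s+ds} - B_s) has mean 0. By the Itô isometry:
  Var( int_0^t f(s) dB_s ) = E[ (int_0^t f(s) dB_s)^2 ] = int_0^t f(s)^2 ds.
Here f(s) = 7*s, so f(s)^2 = 49*s^2. Integrate:
  int_0^t (49*s^2) ds = 49*t^3/3.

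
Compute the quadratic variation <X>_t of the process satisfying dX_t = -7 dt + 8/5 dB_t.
<X>_t = 64*t/25

For an Itô process dX_t = a(t) dt + b(t) dB_t, the quadratic variation is <X>_t = int_0^t b(s)^2 ds (the drift term does not contribute). Here b(s) = 8/5, so
  b(s)^2 = 64/25.
Integrating from 0 to t:
  <X>_t = int_0^t (64/25) ds = 64*t/25.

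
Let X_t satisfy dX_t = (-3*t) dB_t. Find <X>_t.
<X>_t = 3*t^3

For an Itô process dX_t = a(t) dt + b(t) dB_t, the quadratic variation is <X>_t = int_0^t b(s)^2 ds (the drift term does not contribute). Here b(s) = -3*s, so
  b(s)^2 = 9*s^2.
Integrating from 0 to t:
  <X>_t = int_0^t (9*s^2) ds = 3*t^3.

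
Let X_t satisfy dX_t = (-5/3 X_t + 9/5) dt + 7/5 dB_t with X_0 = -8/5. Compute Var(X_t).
Var(X_t) = 147/250 - 147*exp(-10*t/3)/250

The variance V(t) = Var(X_t) satisfies V'(t) = 2 a V(t) + c^2 with V(0) = 0 (drift coefficient is linear in X, diffusion is constant). With a = -5/3, c = 7/5, the solution is
  V(t) = (c^2 / (2 a)) * (exp(2 a t) - 1)
       = ((7/5)^2 / (2*(-5/3))) * (exp((-10/3) t) - 1)
       = 147/250 - 147*exp(-10*t/3)/250.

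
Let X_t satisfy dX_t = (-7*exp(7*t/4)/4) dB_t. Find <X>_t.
<X>_t = 7*exp(7*t/2)/8 - 7/8

For an Itô process dX_t = a(t) dt + b(t) dB_t, the quadratic variation is <X>_t = int_0^t b(s)^2 ds (the drift term does not contribute). Here b(s) = -7*exp(7*s/4)/4, so
  b(s)^2 = 49*exp(7*s/2)/16.
Integrating from 0 to t:
  <X>_t = int_0^t (49*exp(7*s/2)/16) ds = 7*exp(7*t/2)/8 - 7/8.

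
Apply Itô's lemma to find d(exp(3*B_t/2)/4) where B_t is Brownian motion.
d(exp(3*B_t/2)/4) = (9*exp(3*B_t/2)/32) dt + (3*exp(3*B_t/2)/8) dB_t

Itô's formula for f(B_t) gives d f(B_t) = f'(B_t) dB_t + (1/2) f''(B_t) dt. Compute derivatives of f(x) = exp(3*x/2)/4:
  f'(x)  = 3*exp(3*x/2)/8
  f''(x) = 9*exp(3*x/2)/16
Substitute x = B_t and multiply the f'' term by 1/2:
  drift     = (1/2) * (9*exp(3*x/2)/16) evaluated at B_t = 9*exp(3*B_t/2)/32
  diffusion = (3*exp(3*x/2)/8) evaluated at B_t = 3*exp(3*B_t/2)/8
Therefore d(exp(3*B_t/2)/4) = (9*exp(3*B_t/2)/32) dt + (3*exp(3*B_t/2)/8) dB_t.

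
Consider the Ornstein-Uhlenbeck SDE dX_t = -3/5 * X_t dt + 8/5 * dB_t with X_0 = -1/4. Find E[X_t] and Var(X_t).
E[X_t] = -exp(-3*t/5)/4; Var(X_t) = 32/15 - 32*exp(-6*t/5)/15

The OU SDE dX = -theta X dt + sigma dB admits the integrating factor exp(theta t): d(exp(theta t) X_t) = sigma exp(theta t) dB_t. Integrating from 0 to t:
  X_t = x_0 * exp(-theta t) + sigma * int_0^t exp(-theta (t-s)) dB_s.
The Itô integral has mean 0 and (by the Itô isometry) variance sigma^2 * int_0^t exp(-2 theta (t - s)) ds = sigma^2 * (1 - exp(-2 theta t)) / (2 theta).
With theta = 3/5, sigma = 8/5, x_0 = -1/4:
  E[X_t] = -1/4 * exp(-3/5 t) = -exp(-3*t/5)/4
  Var(X_t) = (8/5)^2 * (1 - exp(-2*3/5 t)) / (2 * 3/5) = 32/15 - 32*exp(-6*t/5)/15.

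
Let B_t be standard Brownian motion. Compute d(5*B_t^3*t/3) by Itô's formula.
d(5*B_t^3*t/3) = (5*B_t*(B_t^2 + 3*t)/3) dt + (5*B_t^2*t) dB_t

Itô's formula for f(t, x): d f(t, B_t) = (f_t + (1/2) f_xx) dt + f_x dB_t. Compute partials of f(t, x) = 5*t*x^3/3:
  f_t(t,x)  = 5*x^3/3
  f_x(t,x)  = 5*t*x^2
  f_xx(t,x) = 10*t*x
Assemble drift = f_t + (1/2) f_xx = 5*x*(3*t + x^2)/3 and diffusion = f_x = 5*t*x^2. Substituting x = B_t:
  d(5*B_t^3*t/3) = (5*B_t*(B_t^2 + 3*t)/3) dt + (5*B_t^2*t) dB_t.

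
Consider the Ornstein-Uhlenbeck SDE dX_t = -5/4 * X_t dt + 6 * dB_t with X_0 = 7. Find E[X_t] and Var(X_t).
E[X_t] = 7*exp(-5*t/4); Var(X_t) = 72/5 - 72*exp(-5*t/2)/5

The OU SDE dX = -theta X dt + sigma dB admits the integrating factor exp(theta t): d(exp(theta t) X_t) = sigma exp(theta t) dB_t. Integrating from 0 to t:
  X_t = x_0 * exp(-theta t) + sigma * int_0^t exp(-theta (t-s)) dB_s.
The Itô integral has mean 0 and (by the Itô isometry) variance sigma^2 * int_0^t exp(-2 theta (t - s)) ds = sigma^2 * (1 - exp(-2 theta t)) / (2 theta).
With theta = 5/4, sigma = 6, x_0 = 7:
  E[X_t] = 7 * exp(-5/4 t) = 7*exp(-5*t/4)
  Var(X_t) = (6)^2 * (1 - exp(-2*5/4 t)) / (2 * 5/4) = 72/5 - 72*exp(-5*t/2)/5.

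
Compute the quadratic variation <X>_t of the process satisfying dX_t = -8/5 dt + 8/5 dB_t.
<X>_t = 64*t/25

For an Itô process dX_t = a(t) dt + b(t) dB_t, the quadratic variation is <X>_t = int_0^t b(s)^2 ds (the drift term does not contribute). Here b(s) = 8/5, so
  b(s)^2 = 64/25.
Integrating from 0 to t:
  <X>_t = int_0^t (64/25) ds = 64*t/25.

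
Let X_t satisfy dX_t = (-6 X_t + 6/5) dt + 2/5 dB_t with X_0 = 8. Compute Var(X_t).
Var(X_t) = 1/75 - exp(-12*t)/75

The variance V(t) = Var(X_t) satisfies V'(t) = 2 a V(t) + c^2 with V(0) = 0 (drift coefficient is linear in X, diffusion is constant). With a = -6, c = 2/5, the solution is
  V(t) = (c^2 / (2 a)) * (exp(2 a t) - 1)
       = ((2/5)^2 / (2*(-6))) * (exp((-12) t) - 1)
       = 1/75 - exp(-12*t)/75.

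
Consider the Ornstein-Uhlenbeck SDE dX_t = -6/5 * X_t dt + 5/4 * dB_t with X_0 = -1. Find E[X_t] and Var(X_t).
E[X_t] = -exp(-6*t/5); Var(X_t) = 125/192 - 125*exp(-12*t/5)/192

The OU SDE dX = -theta X dt + sigma dB admits the integrating factor exp(theta t): d(exp(theta t) X_t) = sigma exp(theta t) dB_t. Integrating from 0 to t:
  X_t = x_0 * exp(-theta t) + sigma * int_0^t exp(-theta (t-s)) dB_s.
The Itô integral has mean 0 and (by the Itô isometry) variance sigma^2 * int_0^t exp(-2 theta (t - s)) ds = sigma^2 * (1 - exp(-2 theta t)) / (2 theta).
With theta = 6/5, sigma = 5/4, x_0 = -1:
  E[X_t] = -1 * exp(-6/5 t) = -exp(-6*t/5)
  Var(X_t) = (5/4)^2 * (1 - exp(-2*6/5 t)) / (2 * 6/5) = 125/192 - 125*exp(-12*t/5)/192.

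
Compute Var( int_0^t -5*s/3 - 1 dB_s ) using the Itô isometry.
Var = t*(25*t^2 + 45*t + 27)/27

The Itô integral of a deterministic integrand f(s) has mean 0 because each increment f(s) * (B_{s+ds} - B_s) has mean 0. By the Itô isometry:
  Var( int_0^t f(s) dB_s ) = E[ (int_0^t f(s) dB_s)^2 ] = int_0^t f(s)^2 ds.
Here f(s) = -5*s/3 - 1, so f(s)^2 = (5*s + 3)^2/9. Integrate:
  int_0^t ((5*s + 3)^2/9) ds = t*(25*t^2 + 45*t + 27)/27.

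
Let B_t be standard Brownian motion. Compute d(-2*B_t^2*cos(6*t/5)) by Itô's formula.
d(-2*B_t^2*cos(6*t/5)) = (12*B_t^2*sin(6*t/5)/5 - 2*cos(6*t/5)) dt + (-4*B_t*cos(6*t/5)) dB_t

Itô's formula for f(t, x): d f(t, B_t) = (f_t + (1/2) f_xx) dt + f_x dB_t. Compute partials of f(t, x) = -2*x^2*cos(6*t/5):
  f_t(t,x)  = 12*x^2*sin(6*t/5)/5
  f_x(t,x)  = -4*x*cos(6*t/5)
  f_xx(t,x) = -4*cos(6*t/5)
Assemble drift = f_t + (1/2) f_xx = 12*x^2*sin(6*t/5)/5 - 2*cos(6*t/5) and diffusion = f_x = -4*x*cos(6*t/5). Substituting x = B_t:
  d(-2*B_t^2*cos(6*t/5)) = (12*B_t^2*sin(6*t/5)/5 - 2*cos(6*t/5)) dt + (-4*B_t*cos(6*t/5)) dB_t.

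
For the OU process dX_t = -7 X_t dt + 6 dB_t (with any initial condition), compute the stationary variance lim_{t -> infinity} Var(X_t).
lim Var(X_t) = 18/7

The OU SDE dX = -theta X dt + sigma dB admits the integrating factor exp(theta t): d(exp(theta t) X_t) = sigma exp(theta t) dB_t. Integrating from 0 to t gives X_t = x_0 * exp(-theta t) + sigma * int_0^t exp(-theta (t-s)) dB_s for any initial x_0. The Itô integral has variance (by the Itô isometry) sigma^2 * int_0^t exp(-2 theta (t - s)) ds = sigma^2 * (1 - exp(-2 theta t)) / (2 theta), independent of x_0.
With theta = 7, sigma = 6:
  Var(X_t) = (6)^2 * (1 - exp(-2*7 t)) / (2 * 7) = 18/7 - 18*exp(-14*t)/7.
As t -> infinity, exp(-2*7 t) -> 0, so the stationary variance is sigma^2 / (2 theta) = 18/7.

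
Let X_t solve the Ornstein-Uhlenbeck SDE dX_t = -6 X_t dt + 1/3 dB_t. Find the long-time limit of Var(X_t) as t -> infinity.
lim Var(X_t) = 1/108

The OU SDE dX = -theta X dt + sigma dB admits the integrating factor exp(theta t): d(exp(theta t) X_t) = sigma exp(theta t) dB_t. Integrating from 0 to t gives X_t = x_0 * exp(-theta t) + sigma * int_0^t exp(-theta (t-s)) dB_s for any initial x_0. The Itô integral has variance (by the Itô isometry) sigma^2 * int_0^t exp(-2 theta (t - s)) ds = sigma^2 * (1 - exp(-2 theta t)) / (2 theta), independent of x_0.
With theta = 6, sigma = 1/3:
  Var(X_t) = (1/3)^2 * (1 - exp(-2*6 t)) / (2 * 6) = 1/108 - exp(-12*t)/108.
As t -> infinity, exp(-2*6 t) -> 0, so the stationary variance is sigma^2 / (2 theta) = 1/108.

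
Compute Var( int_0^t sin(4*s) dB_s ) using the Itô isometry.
Var = t/2 - sin(4*t)*cos(4*t)/8

The Itô integral of a deterministic integrand f(s) has mean 0 because each increment f(s) * (B_{s+ds} - B_s) has mean 0. By the Itô isometry:
  Var( int_0^t f(s) dB_s ) = E[ (int_0^t f(s) dB_s)^2 ] = int_0^t f(s)^2 ds.
Here f(s) = sin(4*s), so f(s)^2 = sin(4*s)^2. Integrate:
  int_0^t (sin(4*s)^2) ds = t/2 - sin(4*t)*cos(4*t)/8.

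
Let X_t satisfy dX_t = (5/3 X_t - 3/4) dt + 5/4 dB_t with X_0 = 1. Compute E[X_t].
E[X_t] = 11*exp(5*t/3)/20 + 9/20

Taking expectations and using E[dB_t] = 0, the mean m(t) = E[X_t] satisfies the ODE m'(t) = a m(t) + b with m(0) = x_0. With a = 5/3, b = -3/4, x_0 = 1, the solution is
  m(t) = x_0 * exp(a t) + (b/a) * (exp(a t) - 1)
       = 1 * exp((5/3) t) + ((-3/4)/(5/3)) * (exp((5/3) t) - 1)
       = 11*exp(5*t/3)/20 + 9/20.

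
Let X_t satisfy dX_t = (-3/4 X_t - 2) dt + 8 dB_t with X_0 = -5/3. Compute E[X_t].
E[X_t] = -8/3 + exp(-3*t/4)

Taking expectations and using E[dB_t] = 0, the mean m(t) = E[X_t] satisfies the ODE m'(t) = a m(t) + b with m(0) = x_0. With a = -3/4, b = -2, x_0 = -5/3, the solution is
  m(t) = x_0 * exp(a t) + (b/a) * (exp(a t) - 1)
       = (-5/3) * exp((-3/4) t) + ((-2)/(-3/4)) * (exp((-3/4) t) - 1)
       = -8/3 + exp(-3*t/4).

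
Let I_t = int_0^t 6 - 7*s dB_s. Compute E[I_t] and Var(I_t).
E[I_t] = 0; Var(I_t) = t*(49*t^2 - 126*t + 108)/3

The Itô integral of a deterministic integrand f(s) has mean 0 because each increment f(s) * (B_{s+ds} - B_s) has mean 0. By the Itô isometry:
  Var( int_0^t f(s) dB_s ) = E[ (int_0^t f(s) dB_s)^2 ] = int_0^t f(s)^2 ds.
Here f(s) = 6 - 7*s, so f(s)^2 = (7*s - 6)^2. Integrate:
  int_0^t ((7*s - 6)^2) ds = t*(49*t^2 - 126*t + 108)/3.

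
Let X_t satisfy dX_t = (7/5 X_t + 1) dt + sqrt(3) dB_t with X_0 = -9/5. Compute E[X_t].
E[X_t] = -38*exp(7*t/5)/35 - 5/7

Taking expectations and using E[dB_t] = 0, the mean m(t) = E[X_t] satisfies the ODE m'(t) = a m(t) + b with m(0) = x_0. With a = 7/5, b = 1, x_0 = -9/5, the solution is
  m(t) = x_0 * exp(a t) + (b/a) * (exp(a t) - 1)
       = (-9/5) * exp((7/5) t) + (1/(7/5)) * (exp((7/5) t) - 1)
       = -38*exp(7*t/5)/35 - 5/7.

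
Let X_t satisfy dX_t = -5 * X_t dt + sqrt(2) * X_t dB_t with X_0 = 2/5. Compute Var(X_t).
Var(X_t) = (4*exp(2*t) - 4)*exp(-10*t)/25

For GBM dX = mu X dt + sigma X dB with X_0 = x_0, apply Itô to Y = log X: dY = (mu - sigma^2/2) dt + sigma dB, so Y_t = log(x_0) + (mu - sigma^2/2) t + sigma B_t and hence X_t = x_0 * exp((mu - sigma^2/2) t + sigma B_t).
With mu = -5, sigma = sqrt(2), x_0 = 2/5, this gives:
  X_t = 2/5 * exp((-6) * t + (sqrt(2)) * B_t).
Since sigma*B_t ~ Normal(0, sigma^2 t), E[exp(sigma*B_t)] = exp(sigma^2 t / 2); so E[X_t] = x_0 * exp((mu - sigma^2/2) t) * exp(sigma^2 t / 2) = x_0 * exp(mu t) = 2*exp(-5*t)/5.
Var(X_t) = E[X_t^2] - (E[X_t])^2 = x_0^2 * exp(2 mu t) * (exp(sigma^2 t) - 1) = (4*exp(2*t) - 4)*exp(-10*t)/25.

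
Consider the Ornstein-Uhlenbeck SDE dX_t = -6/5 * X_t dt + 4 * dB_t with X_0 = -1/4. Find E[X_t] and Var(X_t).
E[X_t] = -exp(-6*t/5)/4; Var(X_t) = 20/3 - 20*exp(-12*t/5)/3

The OU SDE dX = -theta X dt + sigma dB admits the integrating factor exp(theta t): d(exp(theta t) X_t) = sigma exp(theta t) dB_t. Integrating from 0 to t:
  X_t = x_0 * exp(-theta t) + sigma * int_0^t exp(-theta (t-s)) dB_s.
The Itô integral has mean 0 and (by the Itô isometry) variance sigma^2 * int_0^t exp(-2 theta (t - s)) ds = sigma^2 * (1 - exp(-2 theta t)) / (2 theta).
With theta = 6/5, sigma = 4, x_0 = -1/4:
  E[X_t] = -1/4 * exp(-6/5 t) = -exp(-6*t/5)/4
  Var(X_t) = (4)^2 * (1 - exp(-2*6/5 t)) / (2 * 6/5) = 20/3 - 20*exp(-12*t/5)/3.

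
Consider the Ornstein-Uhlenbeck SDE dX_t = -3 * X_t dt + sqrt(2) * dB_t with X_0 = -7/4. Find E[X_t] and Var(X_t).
E[X_t] = -7*exp(-3*t)/4; Var(X_t) = 1/3 - exp(-6*t)/3

The OU SDE dX = -theta X dt + sigma dB admits the integrating factor exp(theta t): d(exp(theta t) X_t) = sigma exp(theta t) dB_t. Integrating from 0 to t:
  X_t = x_0 * exp(-theta t) + sigma * int_0^t exp(-theta (t-s)) dB_s.
The Itô integral has mean 0 and (by the Itô isometry) variance sigma^2 * int_0^t exp(-2 theta (t - s)) ds = sigma^2 * (1 - exp(-2 theta t)) / (2 theta).
With theta = 3, sigma = sqrt(2), x_0 = -7/4:
  E[X_t] = -7/4 * exp(-3 t) = -7*exp(-3*t)/4
  Var(X_t) = (sqrt(2))^2 * (1 - exp(-2*3 t)) / (2 * 3) = 1/3 - exp(-6*t)/3.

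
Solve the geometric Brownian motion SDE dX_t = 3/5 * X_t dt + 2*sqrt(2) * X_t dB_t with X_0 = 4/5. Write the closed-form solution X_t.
X_t = 4/5 * exp((-17/5) * t + (2*sqrt(2)) * B_t)

For GBM dX = mu X dt + sigma X dB with X_0 = x_0, apply Itô to Y = log X: dY = (mu - sigma^2/2) dt + sigma dB, so Y_t = log(x_0) + (mu - sigma^2/2) t + sigma B_t and hence X_t = x_0 * exp((mu - sigma^2/2) t + sigma B_t).
With mu = 3/5, sigma = 2*sqrt(2), x_0 = 4/5, this gives:
  X_t = 4/5 * exp((-17/5) * t + (2*sqrt(2)) * B_t).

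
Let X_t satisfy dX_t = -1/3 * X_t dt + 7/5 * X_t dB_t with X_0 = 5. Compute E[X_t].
E[X_t] = 5*exp(-t/3)

For GBM dX = mu X dt + sigma X dB with X_0 = x_0, apply Itô to Y = log X: dY = (mu - sigma^2/2) dt + sigma dB, so Y_t = log(x_0) + (mu - sigma^2/2) t + sigma B_t and hence X_t = x_0 * exp((mu - sigma^2/2) t + sigma B_t).
With mu = -1/3, sigma = 7/5, x_0 = 5, this gives:
  X_t = 5 * exp((-197/150) * t + (7/5) * B_t).
Since sigma*B_t ~ Normal(0, sigma^2 t), E[exp(sigma*B_t)] = exp(sigma^2 t / 2); so E[X_t] = x_0 * exp((mu - sigma^2/2) t) * exp(sigma^2 t / 2) = x_0 * exp(mu t) = 5*exp(-t/3).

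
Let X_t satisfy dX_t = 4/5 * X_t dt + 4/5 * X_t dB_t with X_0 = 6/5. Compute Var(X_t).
Var(X_t) = 36*(exp(16*t/25) - 1)*exp(8*t/5)/25

For GBM dX = mu X dt + sigma X dB with X_0 = x_0, apply Itô to Y = log X: dY = (mu - sigma^2/2) dt + sigma dB, so Y_t = log(x_0) + (mu - sigma^2/2) t + sigma B_t and hence X_t = x_0 * exp((mu - sigma^2/2) t + sigma B_t).
With mu = 4/5, sigma = 4/5, x_0 = 6/5, this gives:
  X_t = 6/5 * exp((12/25) * t + (4/5) * B_t).
Since sigma*B_t ~ Normal(0, sigma^2 t), E[exp(sigma*B_t)] = exp(sigma^2 t / 2); so E[X_t] = x_0 * exp((mu - sigma^2/2) t) * exp(sigma^2 t / 2) = x_0 * exp(mu t) = 6*exp(4*t/5)/5.
Var(X_t) = E[X_t^2] - (E[X_t])^2 = x_0^2 * exp(2 mu t) * (exp(sigma^2 t) - 1) = 36*(exp(16*t/25) - 1)*exp(8*t/5)/25.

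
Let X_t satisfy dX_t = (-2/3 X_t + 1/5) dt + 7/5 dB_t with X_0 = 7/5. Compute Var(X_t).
Var(X_t) = 147/100 - 147*exp(-4*t/3)/100

The variance V(t) = Var(X_t) satisfies V'(t) = 2 a V(t) + c^2 with V(0) = 0 (drift coefficient is linear in X, diffusion is constant). With a = -2/3, c = 7/5, the solution is
  V(t) = (c^2 / (2 a)) * (exp(2 a t) - 1)
       = ((7/5)^2 / (2*(-2/3))) * (exp((-4/3) t) - 1)
       = 147/100 - 147*exp(-4*t/3)/100.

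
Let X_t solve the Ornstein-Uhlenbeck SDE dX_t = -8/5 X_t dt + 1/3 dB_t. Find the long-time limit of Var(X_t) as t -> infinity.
lim Var(X_t) = 5/144

The OU SDE dX = -theta X dt + sigma dB admits the integrating factor exp(theta t): d(exp(theta t) X_t) = sigma exp(theta t) dB_t. Integrating from 0 to t gives X_t = x_0 * exp(-theta t) + sigma * int_0^t exp(-theta (t-s)) dB_s for any initial x_0. The Itô integral has variance (by the Itô isometry) sigma^2 * int_0^t exp(-2 theta (t - s)) ds = sigma^2 * (1 - exp(-2 theta t)) / (2 theta), independent of x_0.
With theta = 8/5, sigma = 1/3:
  Var(X_t) = (1/3)^2 * (1 - exp(-2*8/5 t)) / (2 * 8/5) = 5/144 - 5*exp(-16*t/5)/144.
As t -> infinity, exp(-2*8/5 t) -> 0, so the stationary variance is sigma^2 / (2 theta) = 5/144.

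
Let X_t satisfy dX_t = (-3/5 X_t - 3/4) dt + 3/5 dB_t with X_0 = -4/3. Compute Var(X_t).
Var(X_t) = 3/10 - 3*exp(-6*t/5)/10

The variance V(t) = Var(X_t) satisfies V'(t) = 2 a V(t) + c^2 with V(0) = 0 (drift coefficient is linear in X, diffusion is constant). With a = -3/5, c = 3/5, the solution is
  V(t) = (c^2 / (2 a)) * (exp(2 a t) - 1)
       = ((3/5)^2 / (2*(-3/5))) * (exp((-6/5) t) - 1)
       = 3/10 - 3*exp(-6*t/5)/10.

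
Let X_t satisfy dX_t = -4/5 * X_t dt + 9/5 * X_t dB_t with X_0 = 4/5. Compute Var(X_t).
Var(X_t) = (16*exp(81*t/25) - 16)*exp(-8*t/5)/25

For GBM dX = mu X dt + sigma X dB with X_0 = x_0, apply Itô to Y = log X: dY = (mu - sigma^2/2) dt + sigma dB, so Y_t = log(x_0) + (mu - sigma^2/2) t + sigma B_t and hence X_t = x_0 * exp((mu - sigma^2/2) t + sigma B_t).
With mu = -4/5, sigma = 9/5, x_0 = 4/5, this gives:
  X_t = 4/5 * exp((-121/50) * t + (9/5) * B_t).
Since sigma*B_t ~ Normal(0, sigma^2 t), E[exp(sigma*B_t)] = exp(sigma^2 t / 2); so E[X_t] = x_0 * exp((mu - sigma^2/2) t) * exp(sigma^2 t / 2) = x_0 * exp(mu t) = 4*exp(-4*t/5)/5.
Var(X_t) = E[X_t^2] - (E[X_t])^2 = x_0^2 * exp(2 mu t) * (exp(sigma^2 t) - 1) = (16*exp(81*t/25) - 16)*exp(-8*t/5)/25.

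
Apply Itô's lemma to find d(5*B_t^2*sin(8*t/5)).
d(5*B_t^2*sin(8*t/5)) = (8*B_t^2*cos(8*t/5) + 5*sin(8*t/5)) dt + (10*B_t*sin(8*t/5)) dB_t

Itô's formula for f(t, x): d f(t, B_t) = (f_t + (1/2) f_xx) dt + f_x dB_t. Compute partials of f(t, x) = 5*x^2*sin(8*t/5):
  f_t(t,x)  = 8*x^2*cos(8*t/5)
  f_x(t,x)  = 10*x*sin(8*t/5)
  f_xx(t,x) = 10*sin(8*t/5)
Assemble drift = f_t + (1/2) f_xx = 8*x^2*cos(8*t/5) + 5*sin(8*t/5) and diffusion = f_x = 10*x*sin(8*t/5). Substituting x = B_t:
  d(5*B_t^2*sin(8*t/5)) = (8*B_t^2*cos(8*t/5) + 5*sin(8*t/5)) dt + (10*B_t*sin(8*t/5)) dB_t.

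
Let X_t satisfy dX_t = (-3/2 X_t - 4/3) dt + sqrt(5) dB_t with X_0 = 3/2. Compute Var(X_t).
Var(X_t) = 5/3 - 5*exp(-3*t)/3

The variance V(t) = Var(X_t) satisfies V'(t) = 2 a V(t) + c^2 with V(0) = 0 (drift coefficient is linear in X, diffusion is constant). With a = -3/2, c = sqrt(5), the solution is
  V(t) = (c^2 / (2 a)) * (exp(2 a t) - 1)
       = (sqrt(5)^2 / (2*(-3/2))) * (exp((-3) t) - 1)
       = 5/3 - 5*exp(-3*t)/3.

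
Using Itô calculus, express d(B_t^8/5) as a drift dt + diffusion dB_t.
d(B_t^8/5) = (28*B_t^6/5) dt + (8*B_t^7/5) dB_t

Itô's formula for f(B_t) gives d f(B_t) = f'(B_t) dB_t + (1/2) f''(B_t) dt. Compute derivatives of f(x) = x^8/5:
  f'(x)  = 8*x^7/5
  f''(x) = 56*x^6/5
Substitute x = B_t and multiply the f'' term by 1/2:
  drift     = (1/2) * (56*x^6/5) evaluated at B_t = 28*B_t^6/5
  diffusion = (8*x^7/5) evaluated at B_t = 8*B_t^7/5
Therefore d(B_t^8/5) = (28*B_t^6/5) dt + (8*B_t^7/5) dB_t.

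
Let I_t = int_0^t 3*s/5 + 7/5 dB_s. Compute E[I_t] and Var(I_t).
E[I_t] = 0; Var(I_t) = t*(3*t^2 + 21*t + 49)/25

The Itô integral of a deterministic integrand f(s) has mean 0 because each increment f(s) * (B_{s+ds} - B_s) has mean 0. By the Itô isometry:
  Var( int_0^t f(s) dB_s ) = E[ (int_0^t f(s) dB_s)^2 ] = int_0^t f(s)^2 ds.
Here f(s) = 3*s/5 + 7/5, so f(s)^2 = (3*s + 7)^2/25. Integrate:
  int_0^t ((3*s + 7)^2/25) ds = t*(3*t^2 + 21*t + 49)/25.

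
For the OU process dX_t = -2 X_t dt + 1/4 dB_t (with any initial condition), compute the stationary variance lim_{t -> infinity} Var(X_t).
lim Var(X_t) = 1/64

The OU SDE dX = -theta X dt + sigma dB admits the integrating factor exp(theta t): d(exp(theta t) X_t) = sigma exp(theta t) dB_t. Integrating from 0 to t gives X_t = x_0 * exp(-theta t) + sigma * int_0^t exp(-theta (t-s)) dB_s for any initial x_0. The Itô integral has variance (by the Itô isometry) sigma^2 * int_0^t exp(-2 theta (t - s)) ds = sigma^2 * (1 - exp(-2 theta t)) / (2 theta), independent of x_0.
With theta = 2, sigma = 1/4:
  Var(X_t) = (1/4)^2 * (1 - exp(-2*2 t)) / (2 * 2) = 1/64 - exp(-4*t)/64.
As t -> infinity, exp(-2*2 t) -> 0, so the stationary variance is sigma^2 / (2 theta) = 1/64.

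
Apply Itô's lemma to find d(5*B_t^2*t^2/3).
d(5*B_t^2*t^2/3) = (5*t*(2*B_t^2 + t)/3) dt + (10*B_t*t^2/3) dB_t

Itô's formula for f(t, x): d f(t, B_t) = (f_t + (1/2) f_xx) dt + f_x dB_t. Compute partials of f(t, x) = 5*t^2*x^2/3:
  f_t(t,x)  = 10*t*x^2/3
  f_x(t,x)  = 10*t^2*x/3
  f_xx(t,x) = 10*t^2/3
Assemble drift = f_t + (1/2) f_xx = 5*t*(t + 2*x^2)/3 and diffusion = f_x = 10*t^2*x/3. Substituting x = B_t:
  d(5*B_t^2*t^2/3) = (5*t*(2*B_t^2 + t)/3) dt + (10*B_t*t^2/3) dB_t.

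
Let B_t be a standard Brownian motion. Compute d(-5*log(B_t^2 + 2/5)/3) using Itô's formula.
d(-5*log(B_t^2 + 2/5)/3) = (25*(5*B_t^2 - 2)/(3*(5*B_t^2 + 2)^2)) dt + (-50*B_t/(15*B_t^2 + 6)) dB_t

Itô's formula for f(B_t) gives d f(B_t) = f'(B_t) dB_t + (1/2) f''(B_t) dt. Compute derivatives of f(x) = -5*log(x^2 + 2/5)/3:
  f'(x)  = -50*x/(15*x^2 + 6)
  f''(x) = 50*(5*x^2 - 2)/(3*(5*x^2 + 2)^2)
Substitute x = B_t and multiply the f'' term by 1/2:
  drift     = (1/2) * (50*(5*x^2 - 2)/(3*(5*x^2 + 2)^2)) evaluated at B_t = 25*(5*B_t^2 - 2)/(3*(5*B_t^2 + 2)^2)
  diffusion = (-50*x/(15*x^2 + 6)) evaluated at B_t = -50*B_t/(15*B_t^2 + 6)
Therefore d(-5*log(B_t^2 + 2/5)/3) = (25*(5*B_t^2 - 2)/(3*(5*B_t^2 + 2)^2)) dt + (-50*B_t/(15*B_t^2 + 6)) dB_t.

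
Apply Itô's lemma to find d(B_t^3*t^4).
d(B_t^3*t^4) = (B_t*t^3*(4*B_t^2 + 3*t)) dt + (3*B_t^2*t^4) dB_t

Itô's formula for f(t, x): d f(t, B_t) = (f_t + (1/2) f_xx) dt + f_x dB_t. Compute partials of f(t, x) = t^4*x^3:
  f_t(t,x)  = 4*t^3*x^3
  f_x(t,x)  = 3*t^4*x^2
  f_xx(t,x) = 6*t^4*x
Assemble drift = f_t + (1/2) f_xx = t^3*x*(3*t + 4*x^2) and diffusion = f_x = 3*t^4*x^2. Substituting x = B_t:
  d(B_t^3*t^4) = (B_t*t^3*(4*B_t^2 + 3*t)) dt + (3*B_t^2*t^4) dB_t.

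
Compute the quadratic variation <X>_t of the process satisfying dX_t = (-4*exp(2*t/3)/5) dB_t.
<X>_t = 12*exp(4*t/3)/25 - 12/25

For an Itô process dX_t = a(t) dt + b(t) dB_t, the quadratic variation is <X>_t = int_0^t b(s)^2 ds (the drift term does not contribute). Here b(s) = -4*exp(2*s/3)/5, so
  b(s)^2 = 16*exp(4*s/3)/25.
Integrating from 0 to t:
  <X>_t = int_0^t (16*exp(4*s/3)/25) ds = 12*exp(4*t/3)/25 - 12/25.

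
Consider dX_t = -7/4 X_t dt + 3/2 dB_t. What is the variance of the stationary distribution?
lim Var(X_t) = 9/14

The OU SDE dX = -theta X dt + sigma dB admits the integrating factor exp(theta t): d(exp(theta t) X_t) = sigma exp(theta t) dB_t. Integrating from 0 to t gives X_t = x_0 * exp(-theta t) + sigma * int_0^t exp(-theta (t-s)) dB_s for any initial x_0. The Itô integral has variance (by the Itô isometry) sigma^2 * int_0^t exp(-2 theta (t - s)) ds = sigma^2 * (1 - exp(-2 theta t)) / (2 theta), independent of x_0.
With theta = 7/4, sigma = 3/2:
  Var(X_t) = (3/2)^2 * (1 - exp(-2*7/4 t)) / (2 * 7/4) = 9/14 - 9*exp(-7*t/2)/14.
As t -> infinity, exp(-2*7/4 t) -> 0, so the stationary variance is sigma^2 / (2 theta) = 9/14.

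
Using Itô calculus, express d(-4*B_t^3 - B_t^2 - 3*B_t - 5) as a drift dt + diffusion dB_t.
d(-4*B_t^3 - B_t^2 - 3*B_t - 5) = (-12*B_t - 1) dt + (-12*B_t^2 - 2*B_t - 3) dB_t

Itô's formula for f(B_t) gives d f(B_t) = f'(B_t) dB_t + (1/2) f''(B_t) dt. Compute derivatives of f(x) = -4*x^3 - x^2 - 3*x - 5:
  f'(x)  = -12*x^2 - 2*x - 3
  f''(x) = -24*x - 2
Substitute x = B_t and multiply the f'' term by 1/2:
  drift     = (1/2) * (-24*x - 2) evaluated at B_t = -12*B_t - 1
  diffusion = (-12*x^2 - 2*x - 3) evaluated at B_t = -12*B_t^2 - 2*B_t - 3
Therefore d(-4*B_t^3 - B_t^2 - 3*B_t - 5) = (-12*B_t - 1) dt + (-12*B_t^2 - 2*B_t - 3) dB_t.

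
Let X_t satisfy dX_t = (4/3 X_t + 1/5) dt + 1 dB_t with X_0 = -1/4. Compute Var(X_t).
Var(X_t) = 3*exp(8*t/3)/8 - 3/8

The variance V(t) = Var(X_t) satisfies V'(t) = 2 a V(t) + c^2 with V(0) = 0 (drift coefficient is linear in X, diffusion is constant). With a = 4/3, c = 1, the solution is
  V(t) = (c^2 / (2 a)) * (exp(2 a t) - 1)
       = (1^2 / (2*(4/3))) * (exp((8/3) t) - 1)
       = 3*exp(8*t/3)/8 - 3/8.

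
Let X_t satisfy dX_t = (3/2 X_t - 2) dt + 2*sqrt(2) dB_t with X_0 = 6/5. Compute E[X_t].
E[X_t] = 4/3 - 2*exp(3*t/2)/15

Taking expectations and using E[dB_t] = 0, the mean m(t) = E[X_t] satisfies the ODE m'(t) = a m(t) + b with m(0) = x_0. With a = 3/2, b = -2, x_0 = 6/5, the solution is
  m(t) = x_0 * exp(a t) + (b/a) * (exp(a t) - 1)
       = (6/5) * exp((3/2) t) + ((-2)/(3/2)) * (exp((3/2) t) - 1)
       = 4/3 - 2*exp(3*t/2)/15.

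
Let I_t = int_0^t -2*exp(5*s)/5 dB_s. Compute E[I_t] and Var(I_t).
E[I_t] = 0; Var(I_t) = 2*exp(10*t)/125 - 2/125

The Itô integral of a deterministic integrand f(s) has mean 0 because each increment f(s) * (B_{s+ds} - B_s) has mean 0. By the Itô isometry:
  Var( int_0^t f(s) dB_s ) = E[ (int_0^t f(s) dB_s)^2 ] = int_0^t f(s)^2 ds.
Here f(s) = -2*exp(5*s)/5, so f(s)^2 = 4*exp(10*s)/25. Integrate:
  int_0^t (4*exp(10*s)/25) ds = 2*exp(10*t)/125 - 2/125.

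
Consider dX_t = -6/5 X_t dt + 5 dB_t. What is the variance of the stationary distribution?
lim Var(X_t) = 125/12

The OU SDE dX = -theta X dt + sigma dB admits the integrating factor exp(theta t): d(exp(theta t) X_t) = sigma exp(theta t) dB_t. Integrating from 0 to t gives X_t = x_0 * exp(-theta t) + sigma * int_0^t exp(-theta (t-s)) dB_s for any initial x_0. The Itô integral has variance (by the Itô isometry) sigma^2 * int_0^t exp(-2 theta (t - s)) ds = sigma^2 * (1 - exp(-2 theta t)) / (2 theta), independent of x_0.
With theta = 6/5, sigma = 5:
  Var(X_t) = (5)^2 * (1 - exp(-2*6/5 t)) / (2 * 6/5) = 125/12 - 125*exp(-12*t/5)/12.
As t -> infinity, exp(-2*6/5 t) -> 0, so the stationary variance is sigma^2 / (2 theta) = 125/12.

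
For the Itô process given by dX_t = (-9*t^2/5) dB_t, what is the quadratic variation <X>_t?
<X>_t = 81*t^5/125

For an Itô process dX_t = a(t) dt + b(t) dB_t, the quadratic variation is <X>_t = int_0^t b(s)^2 ds (the drift term does not contribute). Here b(s) = -9*s^2/5, so
  b(s)^2 = 81*s^4/25.
Integrating from 0 to t:
  <X>_t = int_0^t (81*s^4/25) ds = 81*t^5/125.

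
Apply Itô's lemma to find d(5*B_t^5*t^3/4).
d(5*B_t^5*t^3/4) = (5*B_t^3*t^2*(3*B_t^2 + 10*t)/4) dt + (25*B_t^4*t^3/4) dB_t

Itô's formula for f(t, x): d f(t, B_t) = (f_t + (1/2) f_xx) dt + f_x dB_t. Compute partials of f(t, x) = 5*t^3*x^5/4:
  f_t(t,x)  = 15*t^2*x^5/4
  f_x(t,x)  = 25*t^3*x^4/4
  f_xx(t,x) = 25*t^3*x^3
Assemble drift = f_t + (1/2) f_xx = 5*t^2*x^3*(10*t + 3*x^2)/4 and diffusion = f_x = 25*t^3*x^4/4. Substituting x = B_t:
  d(5*B_t^5*t^3/4) = (5*B_t^3*t^2*(3*B_t^2 + 10*t)/4) dt + (25*B_t^4*t^3/4) dB_t.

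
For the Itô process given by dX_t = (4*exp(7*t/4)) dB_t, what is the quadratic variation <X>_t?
<X>_t = 32*exp(7*t/2)/7 - 32/7

For an Itô process dX_t = a(t) dt + b(t) dB_t, the quadratic variation is <X>_t = int_0^t b(s)^2 ds (the drift term does not contribute). Here b(s) = 4*exp(7*s/4), so
  b(s)^2 = 16*exp(7*s/2).
Integrating from 0 to t:
  <X>_t = int_0^t (16*exp(7*s/2)) ds = 32*exp(7*t/2)/7 - 32/7.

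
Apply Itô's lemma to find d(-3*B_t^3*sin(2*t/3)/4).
d(-3*B_t^3*sin(2*t/3)/4) = (-B_t*(2*B_t^2*cos(2*t/3) + 9*sin(2*t/3))/4) dt + (-9*B_t^2*sin(2*t/3)/4) dB_t

Itô's formula for f(t, x): d f(t, B_t) = (f_t + (1/2) f_xx) dt + f_x dB_t. Compute partials of f(t, x) = -3*x^3*sin(2*t/3)/4:
  f_t(t,x)  = -x^3*cos(2*t/3)/2
  f_x(t,x)  = -9*x^2*sin(2*t/3)/4
  f_xx(t,x) = -9*x*sin(2*t/3)/2
Assemble drift = f_t + (1/2) f_xx = -x*(2*x^2*cos(2*t/3) + 9*sin(2*t/3))/4 and diffusion = f_x = -9*x^2*sin(2*t/3)/4. Substituting x = B_t:
  d(-3*B_t^3*sin(2*t/3)/4) = (-B_t*(2*B_t^2*cos(2*t/3) + 9*sin(2*t/3))/4) dt + (-9*B_t^2*sin(2*t/3)/4) dB_t.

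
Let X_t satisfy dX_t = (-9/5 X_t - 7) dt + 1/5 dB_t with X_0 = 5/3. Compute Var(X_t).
Var(X_t) = 1/90 - exp(-18*t/5)/90

The variance V(t) = Var(X_t) satisfies V'(t) = 2 a V(t) + c^2 with V(0) = 0 (drift coefficient is linear in X, diffusion is constant). With a = -9/5, c = 1/5, the solution is
  V(t) = (c^2 / (2 a)) * (exp(2 a t) - 1)
       = ((1/5)^2 / (2*(-9/5))) * (exp((-18/5) t) - 1)
       = 1/90 - exp(-18*t/5)/90.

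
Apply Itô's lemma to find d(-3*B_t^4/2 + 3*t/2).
d(-3*B_t^4/2 + 3*t/2) = (3/2 - 9*B_t^2) dt + (-6*B_t^3) dB_t

Itô's formula for f(t, x): d f(t, B_t) = (f_t + (1/2) f_xx) dt + f_x dB_t. Compute partials of f(t, x) = 3*t/2 - 3*x^4/2:
  f_t(t,x)  = 3/2
  f_x(t,x)  = -6*x^3
  f_xx(t,x) = -18*x^2
Assemble drift = f_t + (1/2) f_xx = 3/2 - 9*x^2 and diffusion = f_x = -6*x^3. Substituting x = B_t:
  d(-3*B_t^4/2 + 3*t/2) = (3/2 - 9*B_t^2) dt + (-6*B_t^3) dB_t.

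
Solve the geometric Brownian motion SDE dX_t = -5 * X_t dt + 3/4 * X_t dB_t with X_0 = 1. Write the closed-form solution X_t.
X_t = 1 * exp((-169/32) * t + (3/4) * B_t)

For GBM dX = mu X dt + sigma X dB with X_0 = x_0, apply Itô to Y = log X: dY = (mu - sigma^2/2) dt + sigma dB, so Y_t = log(x_0) + (mu - sigma^2/2) t + sigma B_t and hence X_t = x_0 * exp((mu - sigma^2/2) t + sigma B_t).
With mu = -5, sigma = 3/4, x_0 = 1, this gives:
  X_t = 1 * exp((-169/32) * t + (3/4) * B_t).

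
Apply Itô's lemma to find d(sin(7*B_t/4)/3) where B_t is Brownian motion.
d(sin(7*B_t/4)/3) = (-49*sin(7*B_t/4)/96) dt + (7*cos(7*B_t/4)/12) dB_t

Itô's formula for f(B_t) gives d f(B_t) = f'(B_t) dB_t + (1/2) f''(B_t) dt. Compute derivatives of f(x) = sin(7*x/4)/3:
  f'(x)  = 7*cos(7*x/4)/12
  f''(x) = -49*sin(7*x/4)/48
Substitute x = B_t and multiply the f'' term by 1/2:
  drift     = (1/2) * (-49*sin(7*x/4)/48) evaluated at B_t = -49*sin(7*B_t/4)/96
  diffusion = (7*cos(7*x/4)/12) evaluated at B_t = 7*cos(7*B_t/4)/12
Therefore d(sin(7*B_t/4)/3) = (-49*sin(7*B_t/4)/96) dt + (7*cos(7*B_t/4)/12) dB_t.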